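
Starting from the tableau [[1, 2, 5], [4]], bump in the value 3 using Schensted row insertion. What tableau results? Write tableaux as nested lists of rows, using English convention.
In row 1, 3 replaces 5 (the leftmost entry greater than 3); 5 is bumped to row 2. 5 is appended to row 2. The new tableau is [[1, 2, 3], [4, 5]].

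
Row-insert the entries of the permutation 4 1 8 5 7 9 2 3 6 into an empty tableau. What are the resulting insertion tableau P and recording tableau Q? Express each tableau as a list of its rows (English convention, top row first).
P = [[1, 2, 3, 6], [4, 5, 7, 9], [8]], Q = [[1, 3, 5, 6], [2, 4, 8, 9], [7]]

Insert each entry of the permutation into P by Schensted row insertion, recording in Q the position of each new cell.

Insert 4: appended to row 1. P = [[4]], Q = [[1]].
Insert 1: 1 bumps 4 from row 1; 4 starts row 2. P = [[1], [4]], Q = [[1], [2]].
Insert 8: appended to row 1. P = [[1, 8], [4]], Q = [[1, 3], [2]].
Insert 5: 5 bumps 8 from row 1; 8 appends to row 2. P = [[1, 5], [4, 8]], Q = [[1, 3], [2, 4]].
Insert 7: appended to row 1. P = [[1, 5, 7], [4, 8]], Q = [[1, 3, 5], [2, 4]].
Insert 9: appended to row 1. P = [[1, 5, 7, 9], [4, 8]], Q = [[1, 3, 5, 6], [2, 4]].
Insert 2: 2 bumps 5 from row 1; 5 bumps 8 from row 2; 8 starts row 3. P = [[1, 2, 7, 9], [4, 5], [8]], Q = [[1, 3, 5, 6], [2, 4], [7]].
Insert 3: 3 bumps 7 from row 1; 7 appends to row 2. P = [[1, 2, 3, 9], [4, 5, 7], [8]], Q = [[1, 3, 5, 6], [2, 4, 8], [7]].
Insert 6: 6 bumps 9 from row 1; 9 appends to row 2. P = [[1, 2, 3, 6], [4, 5, 7, 9], [8]], Q = [[1, 3, 5, 6], [2, 4, 8, 9], [7]].

So P = [[1, 2, 3, 6], [4, 5, 7, 9], [8]], Q = [[1, 3, 5, 6], [2, 4, 8, 9], [7]].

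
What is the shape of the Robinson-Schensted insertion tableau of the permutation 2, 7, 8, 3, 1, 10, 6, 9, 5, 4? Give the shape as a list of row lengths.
Row-insert each entry into an empty tableau.

After inserting 2: P = [[2]].
After inserting 7: P = [[2, 7]].
After inserting 8: P = [[2, 7, 8]].
After inserting 3: P = [[2, 3, 8], [7]].
After inserting 1: P = [[1, 3, 8], [2], [7]].
After inserting 10: P = [[1, 3, 8, 10], [2], [7]].
After inserting 6: P = [[1, 3, 6, 10], [2, 8], [7]].
After inserting 9: P = [[1, 3, 6, 9], [2, 8, 10], [7]].
After inserting 5: P = [[1, 3, 5, 9], [2, 6, 10], [7, 8]].
After inserting 4: P = [[1, 3, 4, 9], [2, 5, 10], [6, 8], [7]].

The final insertion tableau P = [[1, 3, 4, 9], [2, 5, 10], [6, 8], [7]] has shape [4, 3, 2, 1].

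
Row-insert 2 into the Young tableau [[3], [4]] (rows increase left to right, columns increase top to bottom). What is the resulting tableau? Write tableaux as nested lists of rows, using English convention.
[[2], [3], [4]]

In row 1, 2 replaces 3 (the leftmost entry greater than 2); 3 is bumped to row 2. In row 2, 3 replaces 4 (the leftmost entry greater than 3); 4 is bumped to row 3. 4 starts a new row 3. The new tableau is [[2], [3], [4]].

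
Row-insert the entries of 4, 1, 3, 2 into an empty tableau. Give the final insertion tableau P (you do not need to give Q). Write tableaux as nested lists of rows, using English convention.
Insert 4: appended to row 1. P = [[4]].
Insert 1: 1 bumps 4 from row 1; 4 starts row 2. P = [[1], [4]].
Insert 3: appended to row 1. P = [[1, 3], [4]].
Insert 2: 2 bumps 3 from row 1; 3 bumps 4 from row 2; 4 starts row 3. P = [[1, 2], [3], [4]].

So P = [[1, 2], [3], [4]].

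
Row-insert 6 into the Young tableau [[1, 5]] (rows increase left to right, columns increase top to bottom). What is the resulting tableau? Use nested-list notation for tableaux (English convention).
6 is larger than every entry of row 1, so it is appended to row 1. The new tableau is [[1, 5, 6]].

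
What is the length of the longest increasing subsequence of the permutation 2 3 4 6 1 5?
4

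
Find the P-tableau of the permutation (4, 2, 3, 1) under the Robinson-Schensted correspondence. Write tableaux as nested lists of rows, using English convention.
P = [[1, 3], [2], [4]]

Insert 4: appended to row 1. P = [[4]].
Insert 2: 2 bumps 4 from row 1; 4 starts row 2. P = [[2], [4]].
Insert 3: appended to row 1. P = [[2, 3], [4]].
Insert 1: 1 bumps 2 from row 1; 2 bumps 4 from row 2; 4 starts row 3. P = [[1, 3], [2], [4]].

So P = [[1, 3], [2], [4]].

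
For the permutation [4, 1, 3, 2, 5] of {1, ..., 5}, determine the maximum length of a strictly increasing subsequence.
3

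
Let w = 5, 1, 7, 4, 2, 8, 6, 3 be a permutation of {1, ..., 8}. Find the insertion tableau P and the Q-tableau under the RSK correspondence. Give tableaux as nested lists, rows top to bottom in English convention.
P = [[1, 2, 3], [4, 6, 8], [5, 7]], Q = [[1, 3, 6], [2, 4, 7], [5, 8]]

Insert each entry of the permutation into P by Schensted row insertion, recording in Q the position of each new cell.

Insert 5: appended to row 1. P = [[5]], Q = [[1]].
Insert 1: 1 bumps 5 from row 1; 5 starts row 2. P = [[1], [5]], Q = [[1], [2]].
Insert 7: appended to row 1. P = [[1, 7], [5]], Q = [[1, 3], [2]].
Insert 4: 4 bumps 7 from row 1; 7 appends to row 2. P = [[1, 4], [5, 7]], Q = [[1, 3], [2, 4]].
Insert 2: 2 bumps 4 from row 1; 4 bumps 5 from row 2; 5 starts row 3. P = [[1, 2], [4, 7], [5]], Q = [[1, 3], [2, 4], [5]].
Insert 8: appended to row 1. P = [[1, 2, 8], [4, 7], [5]], Q = [[1, 3, 6], [2, 4], [5]].
Insert 6: 6 bumps 8 from row 1; 8 appends to row 2. P = [[1, 2, 6], [4, 7, 8], [5]], Q = [[1, 3, 6], [2, 4, 7], [5]].
Insert 3: 3 bumps 6 from row 1; 6 bumps 7 from row 2; 7 appends to row 3. P = [[1, 2, 3], [4, 6, 8], [5, 7]], Q = [[1, 3, 6], [2, 4, 7], [5, 8]].

So P = [[1, 2, 3], [4, 6, 8], [5, 7]], Q = [[1, 3, 6], [2, 4, 7], [5, 8]].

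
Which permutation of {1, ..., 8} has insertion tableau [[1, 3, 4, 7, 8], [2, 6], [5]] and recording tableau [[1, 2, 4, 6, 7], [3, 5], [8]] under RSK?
2 5 3 6 4 7 8 1

Reverse the RSK construction: for i from n down to 1, find the cell of Q containing i, remove the entry at that cell from P, and reverse-bump it up through P; the value ejected from row 1 is w(i).

Step i=8: Q has 8 at row 3, column 1; remove 5 from row 3 of P and reverse-bump: 5 enters row 2 and ejects 2; 2 enters row 1 and ejects 1. So w(8) = 1. P is now [[2, 3, 4, 7, 8], [5, 6]].
Step i=7: Q has 7 at row 1, column 5; remove that cell from P, ejecting 8. So w(7) = 8. P is now [[2, 3, 4, 7], [5, 6]].
Step i=6: Q has 6 at row 1, column 4; remove that cell from P, ejecting 7. So w(6) = 7. P is now [[2, 3, 4], [5, 6]].
Step i=5: Q has 5 at row 2, column 2; remove 6 from row 2 of P and reverse-bump: 6 enters row 1 and ejects 4. So w(5) = 4. P is now [[2, 3, 6], [5]].
Step i=4: Q has 4 at row 1, column 3; remove that cell from P, ejecting 6. So w(4) = 6. P is now [[2, 3], [5]].
Step i=3: Q has 3 at row 2, column 1; remove 5 from row 2 of P and reverse-bump: 5 enters row 1 and ejects 3. So w(3) = 3. P is now [[2, 5]].
Step i=2: Q has 2 at row 1, column 2; remove that cell from P, ejecting 5. So w(2) = 5. P is now [[2]].
Step i=1: Q has 1 at row 1, column 1; remove that cell from P, ejecting 2. So w(1) = 2. P is now [].

So w = 2 5 3 6 4 7 8 1.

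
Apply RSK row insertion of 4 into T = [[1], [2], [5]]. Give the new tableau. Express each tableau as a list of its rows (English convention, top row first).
4 is larger than every entry of row 1, so it is appended to row 1. The new tableau is [[1, 4], [2], [5]].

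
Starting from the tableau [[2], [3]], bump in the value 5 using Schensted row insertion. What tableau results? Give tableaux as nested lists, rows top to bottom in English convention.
[[2, 5], [3]]

5 is larger than every entry of row 1, so it is appended to row 1. The new tableau is [[2, 5], [3]].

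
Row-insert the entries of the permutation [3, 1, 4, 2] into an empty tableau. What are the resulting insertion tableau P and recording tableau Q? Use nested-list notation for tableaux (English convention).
P = [[1, 2], [3, 4]], Q = [[1, 3], [2, 4]]

Insert each entry of the permutation into P by Schensted row insertion, recording in Q the position of each new cell.

Insert 3: appended to row 1. P = [[3]], Q = [[1]].
Insert 1: 1 bumps 3 from row 1; 3 starts row 2. P = [[1], [3]], Q = [[1], [2]].
Insert 4: appended to row 1. P = [[1, 4], [3]], Q = [[1, 3], [2]].
Insert 2: 2 bumps 4 from row 1; 4 appends to row 2. P = [[1, 2], [3, 4]], Q = [[1, 3], [2, 4]].

So P = [[1, 2], [3, 4]], Q = [[1, 3], [2, 4]].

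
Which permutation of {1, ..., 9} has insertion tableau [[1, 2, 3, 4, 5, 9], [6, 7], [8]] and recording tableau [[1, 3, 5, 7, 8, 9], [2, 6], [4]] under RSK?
Reverse RSK: for i = n, n-1, ..., 1, locate i in Q, remove the corresponding corner cell from P, and reverse-bump its entry up through P; the value ejected from row 1 is w(i).

So w = 8 1 6 2 7 3 4 5 9.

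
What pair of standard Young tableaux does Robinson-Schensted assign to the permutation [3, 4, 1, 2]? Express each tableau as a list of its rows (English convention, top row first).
P = [[1, 2], [3, 4]], Q = [[1, 2], [3, 4]]

Insert each entry of the permutation into P by Schensted row insertion, recording in Q the position of each new cell.

Insert 3: appended to row 1. P = [[3]].
Insert 4: appended to row 1. P = [[3, 4]].
Insert 1: 1 bumps 3 from row 1; 3 starts row 2. P = [[1, 4], [3]].
Insert 2: 2 bumps 4 from row 1; 4 appends to row 2. P = [[1, 2], [3, 4]].

So P = [[1, 2], [3, 4]], Q = [[1, 2], [3, 4]].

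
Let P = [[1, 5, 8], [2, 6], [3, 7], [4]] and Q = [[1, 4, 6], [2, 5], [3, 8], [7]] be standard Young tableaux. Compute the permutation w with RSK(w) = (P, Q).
Reverse RSK: for i = n, n-1, ..., 1, locate i in Q, remove the corresponding corner cell from P, and reverse-bump its entry up through P; the value ejected from row 1 is w(i).

So w = 4 3 2 7 6 8 1 5.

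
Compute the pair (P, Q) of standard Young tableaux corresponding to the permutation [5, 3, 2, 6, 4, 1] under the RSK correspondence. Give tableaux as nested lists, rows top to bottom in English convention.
P = [[1, 4], [2, 6], [3], [5]], Q = [[1, 4], [2, 5], [3], [6]]

Insert each entry of the permutation into P by Schensted row insertion, recording in Q the position of each new cell.

Insert 5: appended to row 1. P = [[5]], Q = [[1]].
Insert 3: 3 bumps 5 from row 1; 5 starts row 2. P = [[3], [5]], Q = [[1], [2]].
Insert 2: 2 bumps 3 from row 1; 3 bumps 5 from row 2; 5 starts row 3. P = [[2], [3], [5]], Q = [[1], [2], [3]].
Insert 6: appended to row 1. P = [[2, 6], [3], [5]], Q = [[1, 4], [2], [3]].
Insert 4: 4 bumps 6 from row 1; 6 appends to row 2. P = [[2, 4], [3, 6], [5]], Q = [[1, 4], [2, 5], [3]].
Insert 1: 1 bumps 2 from row 1; 2 bumps 3 from row 2; 3 bumps 5 from row 3; 5 starts row 4. P = [[1, 4], [2, 6], [3], [5]], Q = [[1, 4], [2, 5], [3], [6]].

So P = [[1, 4], [2, 6], [3], [5]], Q = [[1, 4], [2, 5], [3], [6]].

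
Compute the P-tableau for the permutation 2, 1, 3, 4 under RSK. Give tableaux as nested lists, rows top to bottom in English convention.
P = [[1, 3, 4], [2]]

Insert 2: appended to row 1. P = [[2]].
Insert 1: 1 bumps 2 from row 1; 2 starts row 2. P = [[1], [2]].
Insert 3: appended to row 1. P = [[1, 3], [2]].
Insert 4: appended to row 1. P = [[1, 3, 4], [2]].

So P = [[1, 3, 4], [2]].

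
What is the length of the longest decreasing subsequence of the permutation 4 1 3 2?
3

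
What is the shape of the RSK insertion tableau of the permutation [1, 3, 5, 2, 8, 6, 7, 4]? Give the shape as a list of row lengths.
Row-insert each entry into an empty tableau.

After inserting 1: P = [[1]].
After inserting 3: P = [[1, 3]].
After inserting 5: P = [[1, 3, 5]].
After inserting 2: P = [[1, 2, 5], [3]].
After inserting 8: P = [[1, 2, 5, 8], [3]].
After inserting 6: P = [[1, 2, 5, 6], [3, 8]].
After inserting 7: P = [[1, 2, 5, 6, 7], [3, 8]].
After inserting 4: P = [[1, 2, 4, 6, 7], [3, 5], [8]].

The final insertion tableau P = [[1, 2, 4, 6, 7], [3, 5], [8]] has shape [5, 2, 1].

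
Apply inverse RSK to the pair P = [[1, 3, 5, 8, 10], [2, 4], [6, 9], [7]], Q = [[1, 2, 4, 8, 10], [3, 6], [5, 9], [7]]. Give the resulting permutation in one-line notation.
Reverse RSK: for i = n, n-1, ..., 1, locate i in Q, remove the corresponding corner cell from P, and reverse-bump its entry up through P; the value ejected from row 1 is w(i).

So w = 2 7 6 9 4 5 1 8 3 10.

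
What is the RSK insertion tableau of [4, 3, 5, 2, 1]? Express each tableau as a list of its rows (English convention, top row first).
Insert 4: appended to row 1. P = [[4]].
Insert 3: 3 bumps 4 from row 1; 4 starts row 2. P = [[3], [4]].
Insert 5: appended to row 1. P = [[3, 5], [4]].
Insert 2: 2 bumps 3 from row 1; 3 bumps 4 from row 2; 4 starts row 3. P = [[2, 5], [3], [4]].
Insert 1: 1 bumps 2 from row 1; 2 bumps 3 from row 2; 3 bumps 4 from row 3; 4 starts row 4. P = [[1, 5], [2], [3], [4]].

So P = [[1, 5], [2], [3], [4]].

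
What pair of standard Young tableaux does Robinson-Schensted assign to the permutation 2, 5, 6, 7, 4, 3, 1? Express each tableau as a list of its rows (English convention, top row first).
Insert each entry of the permutation into P by Schensted row insertion, recording in Q the position of each new cell.

Insert 2: appended to row 1. P = [[2]].
Insert 5: appended to row 1. P = [[2, 5]].
Insert 6: appended to row 1. P = [[2, 5, 6]].
Insert 7: appended to row 1. P = [[2, 5, 6, 7]].
Insert 4: 4 bumps 5 from row 1; 5 starts row 2. P = [[2, 4, 6, 7], [5]].
Insert 3: 3 bumps 4 from row 1; 4 bumps 5 from row 2; 5 starts row 3. P = [[2, 3, 6, 7], [4], [5]].
Insert 1: 1 bumps 2 from row 1; 2 bumps 4 from row 2; 4 bumps 5 from row 3; 5 starts row 4. P = [[1, 3, 6, 7], [2], [4], [5]].

So P = [[1, 3, 6, 7], [2], [4], [5]], Q = [[1, 2, 3, 4], [5], [6], [7]].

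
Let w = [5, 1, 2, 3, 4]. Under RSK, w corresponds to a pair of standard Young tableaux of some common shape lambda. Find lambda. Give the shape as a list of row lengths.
[4, 1]

RSK row insertion gives P = [[1, 2, 3, 4], [5]], which has shape [4, 1].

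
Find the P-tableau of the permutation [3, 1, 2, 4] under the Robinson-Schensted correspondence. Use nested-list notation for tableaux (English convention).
P = [[1, 2, 4], [3]]

Insert 3: appended to row 1. P = [[3]].
Insert 1: 1 bumps 3 from row 1; 3 starts row 2. P = [[1], [3]].
Insert 2: appended to row 1. P = [[1, 2], [3]].
Insert 4: appended to row 1. P = [[1, 2, 4], [3]].

So P = [[1, 2, 4], [3]].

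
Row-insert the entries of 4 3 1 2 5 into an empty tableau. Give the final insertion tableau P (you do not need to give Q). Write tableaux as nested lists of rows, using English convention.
After inserting 4: P = [[4]].
After inserting 3: P = [[3], [4]].
After inserting 1: P = [[1], [3], [4]].
After inserting 2: P = [[1, 2], [3], [4]].
After inserting 5: P = [[1, 2, 5], [3], [4]].

So P = [[1, 2, 5], [3], [4]].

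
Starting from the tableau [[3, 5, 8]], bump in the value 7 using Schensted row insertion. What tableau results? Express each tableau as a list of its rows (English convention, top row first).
[[3, 5, 7], [8]]

In row 1, 7 replaces 8 (the leftmost entry greater than 7); 8 is bumped to row 2. 8 starts a new row 2. The new tableau is [[3, 5, 7], [8]].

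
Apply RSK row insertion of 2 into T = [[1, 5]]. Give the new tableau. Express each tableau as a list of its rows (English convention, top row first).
[[1, 2], [5]]

In row 1, 2 replaces 5 (the leftmost entry greater than 2); 5 is bumped to row 2. 5 starts a new row 2. The new tableau is [[1, 2], [5]].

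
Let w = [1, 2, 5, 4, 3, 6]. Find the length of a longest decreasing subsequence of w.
3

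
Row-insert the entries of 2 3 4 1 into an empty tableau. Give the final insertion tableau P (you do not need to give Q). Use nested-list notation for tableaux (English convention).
P = [[1, 3, 4], [2]]

Insert 2: appended to row 1. P = [[2]].
Insert 3: appended to row 1. P = [[2, 3]].
Insert 4: appended to row 1. P = [[2, 3, 4]].
Insert 1: 1 bumps 2 from row 1; 2 starts row 2. P = [[1, 3, 4], [2]].

So P = [[1, 3, 4], [2]].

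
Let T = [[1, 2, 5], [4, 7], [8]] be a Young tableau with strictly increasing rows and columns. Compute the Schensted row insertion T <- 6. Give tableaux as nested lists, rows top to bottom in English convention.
6 is larger than every entry of row 1, so it is appended to row 1. The new tableau is [[1, 2, 5, 6], [4, 7], [8]].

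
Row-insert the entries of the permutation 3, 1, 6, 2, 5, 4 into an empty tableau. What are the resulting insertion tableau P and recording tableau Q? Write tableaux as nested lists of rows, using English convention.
Insert each entry of the permutation into P by Schensted row insertion, recording in Q the position of each new cell.

After inserting 3: P = [[3]].
After inserting 1: P = [[1], [3]].
After inserting 6: P = [[1, 6], [3]].
After inserting 2: P = [[1, 2], [3, 6]].
After inserting 5: P = [[1, 2, 5], [3, 6]].
After inserting 4: P = [[1, 2, 4], [3, 5], [6]].

So P = [[1, 2, 4], [3, 5], [6]], Q = [[1, 3, 5], [2, 4], [6]].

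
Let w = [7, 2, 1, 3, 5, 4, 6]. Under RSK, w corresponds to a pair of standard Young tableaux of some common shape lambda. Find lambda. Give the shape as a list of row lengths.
Row-insert each entry into an empty tableau.

After inserting 7: P = [[7]].
After inserting 2: P = [[2], [7]].
After inserting 1: P = [[1], [2], [7]].
After inserting 3: P = [[1, 3], [2], [7]].
After inserting 5: P = [[1, 3, 5], [2], [7]].
After inserting 4: P = [[1, 3, 4], [2, 5], [7]].
After inserting 6: P = [[1, 3, 4, 6], [2, 5], [7]].

The final insertion tableau P = [[1, 3, 4, 6], [2, 5], [7]] has shape [4, 2, 1].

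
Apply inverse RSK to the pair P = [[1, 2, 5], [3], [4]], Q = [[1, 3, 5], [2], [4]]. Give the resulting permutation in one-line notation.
4 1 3 2 5

Reverse RSK: for i = n, n-1, ..., 1, locate i in Q, remove the corresponding corner cell from P, and reverse-bump its entry up through P; the value ejected from row 1 is w(i).

So w = 4 1 3 2 5.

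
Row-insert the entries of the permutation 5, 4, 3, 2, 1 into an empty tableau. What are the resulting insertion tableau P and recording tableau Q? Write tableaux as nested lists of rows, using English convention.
P = [[1], [2], [3], [4], [5]], Q = [[1], [2], [3], [4], [5]]

Insert each entry of the permutation into P by Schensted row insertion, recording in Q the position of each new cell.

Insert 5: appended to row 1. P = [[5]], Q = [[1]].
Insert 4: 4 bumps 5 from row 1; 5 starts row 2. P = [[4], [5]], Q = [[1], [2]].
Insert 3: 3 bumps 4 from row 1; 4 bumps 5 from row 2; 5 starts row 3. P = [[3], [4], [5]], Q = [[1], [2], [3]].
Insert 2: 2 bumps 3 from row 1; 3 bumps 4 from row 2; 4 bumps 5 from row 3; 5 starts row 4. P = [[2], [3], [4], [5]], Q = [[1], [2], [3], [4]].
Insert 1: 1 bumps 2 from row 1; 2 bumps 3 from row 2; 3 bumps 4 from row 3; 4 bumps 5 from row 4; 5 starts row 5. P = [[1], [2], [3], [4], [5]], Q = [[1], [2], [3], [4], [5]].

So P = [[1], [2], [3], [4], [5]], Q = [[1], [2], [3], [4], [5]].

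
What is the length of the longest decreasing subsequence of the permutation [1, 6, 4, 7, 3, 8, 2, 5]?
4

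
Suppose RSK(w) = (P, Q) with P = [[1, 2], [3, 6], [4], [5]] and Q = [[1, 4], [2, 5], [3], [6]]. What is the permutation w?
Reverse RSK: for i = n, n-1, ..., 1, locate i in Q, remove the corresponding corner cell from P, and reverse-bump its entry up through P; the value ejected from row 1 is w(i).

So w = 5 4 1 6 3 2.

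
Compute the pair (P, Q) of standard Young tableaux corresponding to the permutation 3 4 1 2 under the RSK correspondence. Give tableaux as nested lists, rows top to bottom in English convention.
Insert each entry of the permutation into P by Schensted row insertion, recording in Q the position of each new cell.

Insert 3: appended to row 1. P = [[3]].
Insert 4: appended to row 1. P = [[3, 4]].
Insert 1: 1 bumps 3 from row 1; 3 starts row 2. P = [[1, 4], [3]].
Insert 2: 2 bumps 4 from row 1; 4 appends to row 2. P = [[1, 2], [3, 4]].

So P = [[1, 2], [3, 4]], Q = [[1, 2], [3, 4]].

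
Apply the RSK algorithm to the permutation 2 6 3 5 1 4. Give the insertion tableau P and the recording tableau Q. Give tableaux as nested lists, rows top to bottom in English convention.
Insert each entry of the permutation into P by Schensted row insertion, recording in Q the position of each new cell.

Insert 2: appended to row 1. P = [[2]].
Insert 6: appended to row 1. P = [[2, 6]].
Insert 3: 3 bumps 6 from row 1; 6 starts row 2. P = [[2, 3], [6]].
Insert 5: appended to row 1. P = [[2, 3, 5], [6]].
Insert 1: 1 bumps 2 from row 1; 2 bumps 6 from row 2; 6 starts row 3. P = [[1, 3, 5], [2], [6]].
Insert 4: 4 bumps 5 from row 1; 5 appends to row 2. P = [[1, 3, 4], [2, 5], [6]].

So P = [[1, 3, 4], [2, 5], [6]], Q = [[1, 2, 4], [3, 6], [5]].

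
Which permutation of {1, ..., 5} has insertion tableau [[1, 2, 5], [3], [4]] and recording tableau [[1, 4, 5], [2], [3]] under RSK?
4 3 1 2 5

Reverse the RSK construction: for i from n down to 1, find the cell of Q containing i, remove the entry at that cell from P, and reverse-bump it up through P; the value ejected from row 1 is w(i).

Step i=5: Q has 5 at row 1, column 3; remove that cell from P, ejecting 5. So w(5) = 5. P is now [[1, 2], [3], [4]].
Step i=4: Q has 4 at row 1, column 2; remove that cell from P, ejecting 2. So w(4) = 2. P is now [[1], [3], [4]].
Step i=3: Q has 3 at row 3, column 1; remove 4 from row 3 of P and reverse-bump: 4 enters row 2 and ejects 3; 3 enters row 1 and ejects 1. So w(3) = 1. P is now [[3], [4]].
Step i=2: Q has 2 at row 2, column 1; remove 4 from row 2 of P and reverse-bump: 4 enters row 1 and ejects 3. So w(2) = 3. P is now [[4]].
Step i=1: Q has 1 at row 1, column 1; remove that cell from P, ejecting 4. So w(1) = 4. P is now [].

So w = 4 3 1 2 5.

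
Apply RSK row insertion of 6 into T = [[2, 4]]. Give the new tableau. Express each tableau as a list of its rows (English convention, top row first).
6 is larger than every entry of row 1, so it is appended to row 1. The new tableau is [[2, 4, 6]].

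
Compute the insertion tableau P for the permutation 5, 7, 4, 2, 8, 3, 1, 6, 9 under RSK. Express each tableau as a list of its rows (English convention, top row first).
After inserting 5: P = [[5]].
After inserting 7: P = [[5, 7]].
After inserting 4: P = [[4, 7], [5]].
After inserting 2: P = [[2, 7], [4], [5]].
After inserting 8: P = [[2, 7, 8], [4], [5]].
After inserting 3: P = [[2, 3, 8], [4, 7], [5]].
After inserting 1: P = [[1, 3, 8], [2, 7], [4], [5]].
After inserting 6: P = [[1, 3, 6], [2, 7, 8], [4], [5]].
After inserting 9: P = [[1, 3, 6, 9], [2, 7, 8], [4], [5]].

So P = [[1, 3, 6, 9], [2, 7, 8], [4], [5]].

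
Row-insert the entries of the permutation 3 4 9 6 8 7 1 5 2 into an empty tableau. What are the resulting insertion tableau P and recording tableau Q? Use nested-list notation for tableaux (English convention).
Insert each entry of the permutation into P by Schensted row insertion, recording in Q the position of each new cell.

Insert 3: appended to row 1. P = [[3]].
Insert 4: appended to row 1. P = [[3, 4]].
Insert 9: appended to row 1. P = [[3, 4, 9]].
Insert 6: 6 bumps 9 from row 1; 9 starts row 2. P = [[3, 4, 6], [9]].
Insert 8: appended to row 1. P = [[3, 4, 6, 8], [9]].
Insert 7: 7 bumps 8 from row 1; 8 bumps 9 from row 2; 9 starts row 3. P = [[3, 4, 6, 7], [8], [9]].
Insert 1: 1 bumps 3 from row 1; 3 bumps 8 from row 2; 8 bumps 9 from row 3; 9 starts row 4. P = [[1, 4, 6, 7], [3], [8], [9]].
Insert 5: 5 bumps 6 from row 1; 6 appends to row 2. P = [[1, 4, 5, 7], [3, 6], [8], [9]].
Insert 2: 2 bumps 4 from row 1; 4 bumps 6 from row 2; 6 bumps 8 from row 3; 8 bumps 9 from row 4; 9 starts row 5. P = [[1, 2, 5, 7], [3, 4], [6], [8], [9]].

So P = [[1, 2, 5, 7], [3, 4], [6], [8], [9]], Q = [[1, 2, 3, 5], [4, 8], [6], [7], [9]].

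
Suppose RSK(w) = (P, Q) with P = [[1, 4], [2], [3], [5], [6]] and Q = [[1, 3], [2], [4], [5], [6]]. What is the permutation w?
Reverse RSK: for i = n, n-1, ..., 1, locate i in Q, remove the corresponding corner cell from P, and reverse-bump its entry up through P; the value ejected from row 1 is w(i).

So w = 6 3 5 4 2 1.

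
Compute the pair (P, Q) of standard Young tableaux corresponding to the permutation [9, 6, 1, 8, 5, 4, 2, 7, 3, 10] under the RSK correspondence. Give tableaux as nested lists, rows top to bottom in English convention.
P = [[1, 2, 3, 10], [4, 7], [5, 8], [6], [9]], Q = [[1, 4, 8, 10], [2, 5], [3, 9], [6], [7]]

Insert each entry of the permutation into P by Schensted row insertion, recording in Q the position of each new cell.

Insert 9: appended to row 1. P = [[9]].
Insert 6: 6 bumps 9 from row 1; 9 starts row 2. P = [[6], [9]].
Insert 1: 1 bumps 6 from row 1; 6 bumps 9 from row 2; 9 starts row 3. P = [[1], [6], [9]].
Insert 8: appended to row 1. P = [[1, 8], [6], [9]].
Insert 5: 5 bumps 8 from row 1; 8 appends to row 2. P = [[1, 5], [6, 8], [9]].
Insert 4: 4 bumps 5 from row 1; 5 bumps 6 from row 2; 6 bumps 9 from row 3; 9 starts row 4. P = [[1, 4], [5, 8], [6], [9]].
Insert 2: 2 bumps 4 from row 1; 4 bumps 5 from row 2; 5 bumps 6 from row 3; 6 bumps 9 from row 4; 9 starts row 5. P = [[1, 2], [4, 8], [5], [6], [9]].
Insert 7: appended to row 1. P = [[1, 2, 7], [4, 8], [5], [6], [9]].
Insert 3: 3 bumps 7 from row 1; 7 bumps 8 from row 2; 8 appends to row 3. P = [[1, 2, 3], [4, 7], [5, 8], [6], [9]].
Insert 10: appended to row 1. P = [[1, 2, 3, 10], [4, 7], [5, 8], [6], [9]].

So P = [[1, 2, 3, 10], [4, 7], [5, 8], [6], [9]], Q = [[1, 4, 8, 10], [2, 5], [3, 9], [6], [7]].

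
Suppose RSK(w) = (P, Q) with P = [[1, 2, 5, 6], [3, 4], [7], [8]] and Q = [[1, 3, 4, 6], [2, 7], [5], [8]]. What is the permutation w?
8 3 4 5 1 7 6 2

Reverse the RSK construction: for i from n down to 1, find the cell of Q containing i, remove the entry at that cell from P, and reverse-bump it up through P; the value ejected from row 1 is w(i).

Step i=8: Q has 8 at row 4, column 1; remove 8 from row 4 of P and reverse-bump: 8 enters row 3 and ejects 7; 7 enters row 2 and ejects 4; 4 enters row 1 and ejects 2. So w(8) = 2. P is now [[1, 4, 5, 6], [3, 7], [8]].
Step i=7: Q has 7 at row 2, column 2; remove 7 from row 2 of P and reverse-bump: 7 enters row 1 and ejects 6. So w(7) = 6. P is now [[1, 4, 5, 7], [3], [8]].
Step i=6: Q has 6 at row 1, column 4; remove that cell from P, ejecting 7. So w(6) = 7. P is now [[1, 4, 5], [3], [8]].
Step i=5: Q has 5 at row 3, column 1; remove 8 from row 3 of P and reverse-bump: 8 enters row 2 and ejects 3; 3 enters row 1 and ejects 1. So w(5) = 1. P is now [[3, 4, 5], [8]].
Step i=4: Q has 4 at row 1, column 3; remove that cell from P, ejecting 5. So w(4) = 5. P is now [[3, 4], [8]].
Step i=3: Q has 3 at row 1, column 2; remove that cell from P, ejecting 4. So w(3) = 4. P is now [[3], [8]].
Step i=2: Q has 2 at row 2, column 1; remove 8 from row 2 of P and reverse-bump: 8 enters row 1 and ejects 3. So w(2) = 3. P is now [[8]].
Step i=1: Q has 1 at row 1, column 1; remove that cell from P, ejecting 8. So w(1) = 8. P is now [].

So w = 8 3 4 5 1 7 6 2.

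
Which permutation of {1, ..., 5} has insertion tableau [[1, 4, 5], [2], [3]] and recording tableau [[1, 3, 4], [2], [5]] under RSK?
Reverse the RSK construction: for i from n down to 1, find the cell of Q containing i, remove the entry at that cell from P, and reverse-bump it up through P; the value ejected from row 1 is w(i).

Step i=5: Q has 5 at row 3, column 1; remove 3 from row 3 of P and reverse-bump: 3 enters row 2 and ejects 2; 2 enters row 1 and ejects 1. So w(5) = 1. P is now [[2, 4, 5], [3]].
Step i=4: Q has 4 at row 1, column 3; remove that cell from P, ejecting 5. So w(4) = 5. P is now [[2, 4], [3]].
Step i=3: Q has 3 at row 1, column 2; remove that cell from P, ejecting 4. So w(3) = 4. P is now [[2], [3]].
Step i=2: Q has 2 at row 2, column 1; remove 3 from row 2 of P and reverse-bump: 3 enters row 1 and ejects 2. So w(2) = 2. P is now [[3]].
Step i=1: Q has 1 at row 1, column 1; remove that cell from P, ejecting 3. So w(1) = 3. P is now [].

So w = 3 2 4 5 1.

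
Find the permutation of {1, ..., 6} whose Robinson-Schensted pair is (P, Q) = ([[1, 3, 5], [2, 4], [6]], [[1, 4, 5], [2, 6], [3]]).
6 2 1 4 5 3

Reverse the RSK construction: for i from n down to 1, find the cell of Q containing i, remove the entry at that cell from P, and reverse-bump it up through P; the value ejected from row 1 is w(i).

Step i=6: Q has 6 at row 2, column 2; remove 4 from row 2 of P and reverse-bump: 4 enters row 1 and ejects 3. So w(6) = 3. P is now [[1, 4, 5], [2], [6]].
Step i=5: Q has 5 at row 1, column 3; remove that cell from P, ejecting 5. So w(5) = 5. P is now [[1, 4], [2], [6]].
Step i=4: Q has 4 at row 1, column 2; remove that cell from P, ejecting 4. So w(4) = 4. P is now [[1], [2], [6]].
Step i=3: Q has 3 at row 3, column 1; remove 6 from row 3 of P and reverse-bump: 6 enters row 2 and ejects 2; 2 enters row 1 and ejects 1. So w(3) = 1. P is now [[2], [6]].
Step i=2: Q has 2 at row 2, column 1; remove 6 from row 2 of P and reverse-bump: 6 enters row 1 and ejects 2. So w(2) = 2. P is now [[6]].
Step i=1: Q has 1 at row 1, column 1; remove that cell from P, ejecting 6. So w(1) = 6. P is now [].

So w = 6 2 1 4 5 3.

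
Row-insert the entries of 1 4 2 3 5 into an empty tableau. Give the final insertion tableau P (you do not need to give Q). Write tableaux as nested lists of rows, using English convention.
After inserting 1: P = [[1]].
After inserting 4: P = [[1, 4]].
After inserting 2: P = [[1, 2], [4]].
After inserting 3: P = [[1, 2, 3], [4]].
After inserting 5: P = [[1, 2, 3, 5], [4]].

So P = [[1, 2, 3, 5], [4]].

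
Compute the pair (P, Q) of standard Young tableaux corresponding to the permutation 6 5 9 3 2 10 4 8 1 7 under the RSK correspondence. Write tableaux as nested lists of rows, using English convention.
Insert each entry of the permutation into P by Schensted row insertion, recording in Q the position of each new cell.

Insert 6: appended to row 1. P = [[6]].
Insert 5: 5 bumps 6 from row 1; 6 starts row 2. P = [[5], [6]].
Insert 9: appended to row 1. P = [[5, 9], [6]].
Insert 3: 3 bumps 5 from row 1; 5 bumps 6 from row 2; 6 starts row 3. P = [[3, 9], [5], [6]].
Insert 2: 2 bumps 3 from row 1; 3 bumps 5 from row 2; 5 bumps 6 from row 3; 6 starts row 4. P = [[2, 9], [3], [5], [6]].
Insert 10: appended to row 1. P = [[2, 9, 10], [3], [5], [6]].
Insert 4: 4 bumps 9 from row 1; 9 appends to row 2. P = [[2, 4, 10], [3, 9], [5], [6]].
Insert 8: 8 bumps 10 from row 1; 10 appends to row 2. P = [[2, 4, 8], [3, 9, 10], [5], [6]].
Insert 1: 1 bumps 2 from row 1; 2 bumps 3 from row 2; 3 bumps 5 from row 3; 5 bumps 6 from row 4; 6 starts row 5. P = [[1, 4, 8], [2, 9, 10], [3], [5], [6]].
Insert 7: 7 bumps 8 from row 1; 8 bumps 9 from row 2; 9 appends to row 3. P = [[1, 4, 7], [2, 8, 10], [3, 9], [5], [6]].

So P = [[1, 4, 7], [2, 8, 10], [3, 9], [5], [6]], Q = [[1, 3, 6], [2, 7, 8], [4, 10], [5], [9]].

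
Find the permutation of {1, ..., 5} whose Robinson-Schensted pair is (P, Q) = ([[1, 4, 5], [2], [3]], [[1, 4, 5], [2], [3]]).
3 2 1 4 5

Reverse the RSK construction: for i from n down to 1, find the cell of Q containing i, remove the entry at that cell from P, and reverse-bump it up through P; the value ejected from row 1 is w(i).

Step i=5: Q has 5 at row 1, column 3; remove that cell from P, ejecting 5. So w(5) = 5. P is now [[1, 4], [2], [3]].
Step i=4: Q has 4 at row 1, column 2; remove that cell from P, ejecting 4. So w(4) = 4. P is now [[1], [2], [3]].
Step i=3: Q has 3 at row 3, column 1; remove 3 from row 3 of P and reverse-bump: 3 enters row 2 and ejects 2; 2 enters row 1 and ejects 1. So w(3) = 1. P is now [[2], [3]].
Step i=2: Q has 2 at row 2, column 1; remove 3 from row 2 of P and reverse-bump: 3 enters row 1 and ejects 2. So w(2) = 2. P is now [[3]].
Step i=1: Q has 1 at row 1, column 1; remove that cell from P, ejecting 3. So w(1) = 3. P is now [].

So w = 3 2 1 4 5.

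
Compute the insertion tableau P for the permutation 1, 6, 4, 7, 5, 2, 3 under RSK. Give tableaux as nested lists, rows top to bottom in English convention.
P = [[1, 2, 3], [4, 5], [6, 7]]

Insert 1: appended to row 1. P = [[1]].
Insert 6: appended to row 1. P = [[1, 6]].
Insert 4: 4 bumps 6 from row 1; 6 starts row 2. P = [[1, 4], [6]].
Insert 7: appended to row 1. P = [[1, 4, 7], [6]].
Insert 5: 5 bumps 7 from row 1; 7 appends to row 2. P = [[1, 4, 5], [6, 7]].
Insert 2: 2 bumps 4 from row 1; 4 bumps 6 from row 2; 6 starts row 3. P = [[1, 2, 5], [4, 7], [6]].
Insert 3: 3 bumps 5 from row 1; 5 bumps 7 from row 2; 7 appends to row 3. P = [[1, 2, 3], [4, 5], [6, 7]].

So P = [[1, 2, 3], [4, 5], [6, 7]].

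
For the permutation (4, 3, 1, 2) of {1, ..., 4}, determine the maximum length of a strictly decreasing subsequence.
3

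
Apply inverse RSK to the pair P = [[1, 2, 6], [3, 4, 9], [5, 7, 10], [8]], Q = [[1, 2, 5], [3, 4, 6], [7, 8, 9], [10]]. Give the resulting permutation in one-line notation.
5 8 3 7 10 9 1 4 6 2

Reverse the RSK construction: for i from n down to 1, find the cell of Q containing i, remove the entry at that cell from P, and reverse-bump it up through P; the value ejected from row 1 is w(i).

Step i=10: Q has 10 at row 4, column 1; remove 8 from row 4 of P and reverse-bump: 8 enters row 3 and ejects 7; 7 enters row 2 and ejects 4; 4 enters row 1 and ejects 2. So w(10) = 2. P is now [[1, 4, 6], [3, 7, 9], [5, 8, 10]].
Step i=9: Q has 9 at row 3, column 3; remove 10 from row 3 of P and reverse-bump: 10 enters row 2 and ejects 9; 9 enters row 1 and ejects 6. So w(9) = 6. P is now [[1, 4, 9], [3, 7, 10], [5, 8]].
Step i=8: Q has 8 at row 3, column 2; remove 8 from row 3 of P and reverse-bump: 8 enters row 2 and ejects 7; 7 enters row 1 and ejects 4. So w(8) = 4. P is now [[1, 7, 9], [3, 8, 10], [5]].
Step i=7: Q has 7 at row 3, column 1; remove 5 from row 3 of P and reverse-bump: 5 enters row 2 and ejects 3; 3 enters row 1 and ejects 1. So w(7) = 1. P is now [[3, 7, 9], [5, 8, 10]].
Step i=6: Q has 6 at row 2, column 3; remove 10 from row 2 of P and reverse-bump: 10 enters row 1 and ejects 9. So w(6) = 9. P is now [[3, 7, 10], [5, 8]].
Step i=5: Q has 5 at row 1, column 3; remove that cell from P, ejecting 10. So w(5) = 10. P is now [[3, 7], [5, 8]].
Step i=4: Q has 4 at row 2, column 2; remove 8 from row 2 of P and reverse-bump: 8 enters row 1 and ejects 7. So w(4) = 7. P is now [[3, 8], [5]].
Step i=3: Q has 3 at row 2, column 1; remove 5 from row 2 of P and reverse-bump: 5 enters row 1 and ejects 3. So w(3) = 3. P is now [[5, 8]].
Step i=2: Q has 2 at row 1, column 2; remove that cell from P, ejecting 8. So w(2) = 8. P is now [[5]].
Step i=1: Q has 1 at row 1, column 1; remove that cell from P, ejecting 5. So w(1) = 5. P is now [].

So w = 5 8 3 7 10 9 1 4 6 2.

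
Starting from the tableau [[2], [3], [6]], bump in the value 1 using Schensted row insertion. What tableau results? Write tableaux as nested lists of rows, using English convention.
In row 1, 1 replaces 2 (the leftmost entry greater than 1); 2 is bumped to row 2. In row 2, 2 replaces 3 (the leftmost entry greater than 2); 3 is bumped to row 3. In row 3, 3 replaces 6 (the leftmost entry greater than 3); 6 is bumped to row 4. 6 starts a new row 4. The new tableau is [[1], [2], [3], [6]].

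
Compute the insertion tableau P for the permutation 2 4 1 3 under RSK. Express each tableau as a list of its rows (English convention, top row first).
P = [[1, 3], [2, 4]]

After inserting 2: P = [[2]].
After inserting 4: P = [[2, 4]].
After inserting 1: P = [[1, 4], [2]].
After inserting 3: P = [[1, 3], [2, 4]].

So P = [[1, 3], [2, 4]].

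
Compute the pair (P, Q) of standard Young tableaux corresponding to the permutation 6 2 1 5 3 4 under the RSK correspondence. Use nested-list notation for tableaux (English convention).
P = [[1, 3, 4], [2, 5], [6]], Q = [[1, 4, 6], [2, 5], [3]]

Insert each entry of the permutation into P by Schensted row insertion, recording in Q the position of each new cell.

Insert 6: appended to row 1. P = [[6]].
Insert 2: 2 bumps 6 from row 1; 6 starts row 2. P = [[2], [6]].
Insert 1: 1 bumps 2 from row 1; 2 bumps 6 from row 2; 6 starts row 3. P = [[1], [2], [6]].
Insert 5: appended to row 1. P = [[1, 5], [2], [6]].
Insert 3: 3 bumps 5 from row 1; 5 appends to row 2. P = [[1, 3], [2, 5], [6]].
Insert 4: appended to row 1. P = [[1, 3, 4], [2, 5], [6]].

So P = [[1, 3, 4], [2, 5], [6]], Q = [[1, 4, 6], [2, 5], [3]].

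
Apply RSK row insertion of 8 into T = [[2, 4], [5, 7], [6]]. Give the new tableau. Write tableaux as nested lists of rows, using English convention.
[[2, 4, 8], [5, 7], [6]]

8 is larger than every entry of row 1, so it is appended to row 1. The new tableau is [[2, 4, 8], [5, 7], [6]].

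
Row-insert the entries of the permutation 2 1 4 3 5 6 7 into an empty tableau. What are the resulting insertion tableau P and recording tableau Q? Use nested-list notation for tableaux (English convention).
Insert each entry of the permutation into P by Schensted row insertion, recording in Q the position of each new cell.

After inserting 2: P = [[2]].
After inserting 1: P = [[1], [2]].
After inserting 4: P = [[1, 4], [2]].
After inserting 3: P = [[1, 3], [2, 4]].
After inserting 5: P = [[1, 3, 5], [2, 4]].
After inserting 6: P = [[1, 3, 5, 6], [2, 4]].
After inserting 7: P = [[1, 3, 5, 6, 7], [2, 4]].

So P = [[1, 3, 5, 6, 7], [2, 4]], Q = [[1, 3, 5, 6, 7], [2, 4]].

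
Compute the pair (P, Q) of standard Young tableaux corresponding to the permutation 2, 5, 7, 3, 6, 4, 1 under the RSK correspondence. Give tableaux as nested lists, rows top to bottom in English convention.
P = [[1, 3, 4], [2, 6], [5], [7]], Q = [[1, 2, 3], [4, 5], [6], [7]]

Insert each entry of the permutation into P by Schensted row insertion, recording in Q the position of each new cell.

Insert 2: appended to row 1. P = [[2]], Q = [[1]].
Insert 5: appended to row 1. P = [[2, 5]], Q = [[1, 2]].
Insert 7: appended to row 1. P = [[2, 5, 7]], Q = [[1, 2, 3]].
Insert 3: 3 bumps 5 from row 1; 5 starts row 2. P = [[2, 3, 7], [5]], Q = [[1, 2, 3], [4]].
Insert 6: 6 bumps 7 from row 1; 7 appends to row 2. P = [[2, 3, 6], [5, 7]], Q = [[1, 2, 3], [4, 5]].
Insert 4: 4 bumps 6 from row 1; 6 bumps 7 from row 2; 7 starts row 3. P = [[2, 3, 4], [5, 6], [7]], Q = [[1, 2, 3], [4, 5], [6]].
Insert 1: 1 bumps 2 from row 1; 2 bumps 5 from row 2; 5 bumps 7 from row 3; 7 starts row 4. P = [[1, 3, 4], [2, 6], [5], [7]], Q = [[1, 2, 3], [4, 5], [6], [7]].

So P = [[1, 3, 4], [2, 6], [5], [7]], Q = [[1, 2, 3], [4, 5], [6], [7]].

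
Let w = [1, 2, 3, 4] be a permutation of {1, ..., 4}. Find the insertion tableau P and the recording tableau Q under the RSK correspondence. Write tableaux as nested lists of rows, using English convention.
Insert each entry of the permutation into P by Schensted row insertion, recording in Q the position of each new cell.

Insert 1: appended to row 1. P = [[1]].
Insert 2: appended to row 1. P = [[1, 2]].
Insert 3: appended to row 1. P = [[1, 2, 3]].
Insert 4: appended to row 1. P = [[1, 2, 3, 4]].

So P = [[1, 2, 3, 4]], Q = [[1, 2, 3, 4]].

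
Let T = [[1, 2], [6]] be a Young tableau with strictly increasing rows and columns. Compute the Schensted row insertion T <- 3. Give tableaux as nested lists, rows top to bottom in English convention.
3 is larger than every entry of row 1, so it is appended to row 1. The new tableau is [[1, 2, 3], [6]].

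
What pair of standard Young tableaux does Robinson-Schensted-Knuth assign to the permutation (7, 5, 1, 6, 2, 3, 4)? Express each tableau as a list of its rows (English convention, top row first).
Insert each entry of the permutation into P by Schensted row insertion, recording in Q the position of each new cell.

Insert 7: appended to row 1. P = [[7]], Q = [[1]].
Insert 5: 5 bumps 7 from row 1; 7 starts row 2. P = [[5], [7]], Q = [[1], [2]].
Insert 1: 1 bumps 5 from row 1; 5 bumps 7 from row 2; 7 starts row 3. P = [[1], [5], [7]], Q = [[1], [2], [3]].
Insert 6: appended to row 1. P = [[1, 6], [5], [7]], Q = [[1, 4], [2], [3]].
Insert 2: 2 bumps 6 from row 1; 6 appends to row 2. P = [[1, 2], [5, 6], [7]], Q = [[1, 4], [2, 5], [3]].
Insert 3: appended to row 1. P = [[1, 2, 3], [5, 6], [7]], Q = [[1, 4, 6], [2, 5], [3]].
Insert 4: appended to row 1. P = [[1, 2, 3, 4], [5, 6], [7]], Q = [[1, 4, 6, 7], [2, 5], [3]].

So P = [[1, 2, 3, 4], [5, 6], [7]], Q = [[1, 4, 6, 7], [2, 5], [3]].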